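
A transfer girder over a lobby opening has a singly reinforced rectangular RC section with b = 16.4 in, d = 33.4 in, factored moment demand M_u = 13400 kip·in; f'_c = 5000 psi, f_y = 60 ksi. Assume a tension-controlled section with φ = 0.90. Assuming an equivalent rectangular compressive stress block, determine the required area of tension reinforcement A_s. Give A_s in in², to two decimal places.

M_n = M_u/φ = 13400/0.90 = 14888.9 kip·in.
From M_n = 0.85 f'_c a b (d − a/2):
a = d − √(d² − 2M_n/(0.85 f'_c b)) = 33.4 − √(33.4² − 2 × 14888.9/(0.85 × 5 × 16.4)) = 7.164 in.
A_s = 0.85 f'_c a b / f_y = 0.85 × 5 × 7.164 × 16.4 / 60 = 8.322 in².

A_s ≈ 8.32 in²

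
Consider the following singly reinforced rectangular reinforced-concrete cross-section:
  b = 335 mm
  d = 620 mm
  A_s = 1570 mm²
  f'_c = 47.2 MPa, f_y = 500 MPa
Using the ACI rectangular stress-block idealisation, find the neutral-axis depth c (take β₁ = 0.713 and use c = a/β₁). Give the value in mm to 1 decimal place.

c ≈ 81.9 mm

T = A_s f_y = 1570 × 500 = 785000 N = 785 kN.
Setting C = 0.85 f'_c a b equal to T: a = 785000/(0.85 × 47.2 × 335) = 58.407 mm.
With β₁ = 0.713, c = a/β₁ = 58.407/0.713 = 81.9 mm.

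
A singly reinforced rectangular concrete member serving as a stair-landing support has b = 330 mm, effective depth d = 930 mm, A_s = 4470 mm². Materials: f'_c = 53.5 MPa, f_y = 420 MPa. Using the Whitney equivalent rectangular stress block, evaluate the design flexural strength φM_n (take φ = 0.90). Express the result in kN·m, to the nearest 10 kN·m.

φM_n ≈ 1470 kN·m

T = A_s f_y = 4470 × 420 = 1877400 N = 1877.4 kN.
From C = T: a = T/(0.85 f'_c b) = 1877400/(0.85 × 53.5 × 330) = 125.10 mm.
M_n = T(d − a/2) = 1877.4 kN × (930 − 62.55) mm = 1628.55 kN·m.
φM_n = 0.90 × 1628.55 = 1465.70 kN·m.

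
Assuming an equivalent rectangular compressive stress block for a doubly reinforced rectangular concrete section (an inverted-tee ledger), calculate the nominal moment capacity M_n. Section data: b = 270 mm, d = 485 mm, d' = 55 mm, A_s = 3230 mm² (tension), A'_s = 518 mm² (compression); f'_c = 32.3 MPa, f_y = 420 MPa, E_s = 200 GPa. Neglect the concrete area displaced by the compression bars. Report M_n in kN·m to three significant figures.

Assume both tension and compression steel yield.
Net tension couple steel: A_s − A'_s = 2712 mm².
a = (A_s − A'_s) f_y / (0.85 f'_c b) = 1139040/(0.85 × 32.3 × 270) = 153.66 mm.
c = a/β₁ = 153.66/0.819 = 187.62 mm; ε'_s = 0.003(c − d')/c = 0.0021 ≥ f_y/E_s = 0.0021, so compression steel does yield.
M_n = (A_s − A'_s) f_y (d − a/2) + A'_s f_y (d − d') = [1139040 × (485 − 76.83) + 217560 × (485 − 55)] × 10⁻⁶ = 464.92 + 93.55 = 558.47 kN·m.

M_n ≈ 558 kN·m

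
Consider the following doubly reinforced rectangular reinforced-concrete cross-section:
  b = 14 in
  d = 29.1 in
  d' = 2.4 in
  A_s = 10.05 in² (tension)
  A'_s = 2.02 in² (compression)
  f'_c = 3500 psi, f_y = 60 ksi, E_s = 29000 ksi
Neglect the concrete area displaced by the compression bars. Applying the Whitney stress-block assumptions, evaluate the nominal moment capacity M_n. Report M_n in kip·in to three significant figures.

M_n ≈ 14500 kip·in

Assume both steels yield.
a = (A_s − A'_s) f_y/(0.85 f'_c b) = (10.05 − 2.02) × 60/(0.85 × 3.5 × 14) = 11.568 in.
c = a/β₁ = 11.568/0.85 = 13.609 in; ε'_s = 0.003(c − d')/c = 0.0025 ≥ ε_y = 0.0021, so the compression steel yields.
M_n = (A_s − A'_s) f_y (d − a/2) + A'_s f_y (d − d') = 481.8 × (29.1 − 5.784) + 121.2 × (29.1 − 2.4) = 11233.6 + 3236.0 = 14469.6 kip·in.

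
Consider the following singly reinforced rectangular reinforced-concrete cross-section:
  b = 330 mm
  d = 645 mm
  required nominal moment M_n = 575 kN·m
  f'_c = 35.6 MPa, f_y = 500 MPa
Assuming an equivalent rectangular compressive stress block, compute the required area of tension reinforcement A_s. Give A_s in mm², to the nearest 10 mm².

With M_n = 0.85 f'_c a b (d − a/2), solve the quadratic for a:
a = d − √(d² − 2M_n/(0.85 f'_c b)) = 645 − √(645² − 2 × 575×10⁶/(0.85 × 35.6 × 330)) = 96.49 mm.
A_s = 0.85 f'_c a b / f_y = 0.85 × 35.6 × 96.49 × 330 / 500 = 1927.1 mm².

A_s ≈ 1930 mm²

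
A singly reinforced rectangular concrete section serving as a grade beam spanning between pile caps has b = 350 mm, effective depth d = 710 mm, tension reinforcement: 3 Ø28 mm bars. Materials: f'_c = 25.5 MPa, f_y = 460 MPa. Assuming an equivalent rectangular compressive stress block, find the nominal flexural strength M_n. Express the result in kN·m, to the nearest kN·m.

M_n ≈ 556 kN·m

A_s = 3 × 616 = 1848 mm².
T = A_s f_y = 1848 × 460 = 850080 N = 850.08 kN.
From C = T: a = T/(0.85 f'_c b) = 850080/(0.85 × 25.5 × 350) = 112.06 mm.
M_n = T(d − a/2) = 850.08 kN × (710 − 56.03) mm = 555.93 kN·m.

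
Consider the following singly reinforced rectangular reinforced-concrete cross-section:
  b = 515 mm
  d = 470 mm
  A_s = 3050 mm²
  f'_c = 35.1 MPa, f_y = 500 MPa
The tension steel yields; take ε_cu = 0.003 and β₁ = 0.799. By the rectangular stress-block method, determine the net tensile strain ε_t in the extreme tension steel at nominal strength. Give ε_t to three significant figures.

a = A_s f_y/(0.85 f'_c b) = 99.25 mm.
β₁ = 0.799, so c = a/β₁ = 99.25/0.799 = 124.22 mm.
From the linear strain diagram with ε_cu = 0.003: ε_t = 0.003 (d − c)/c = 0.003 × (470 − 124.22)/124.22 = 0.00835.
Since ε_t ≥ 0.005, the section is tension-controlled.

ε_t ≈ 0.00835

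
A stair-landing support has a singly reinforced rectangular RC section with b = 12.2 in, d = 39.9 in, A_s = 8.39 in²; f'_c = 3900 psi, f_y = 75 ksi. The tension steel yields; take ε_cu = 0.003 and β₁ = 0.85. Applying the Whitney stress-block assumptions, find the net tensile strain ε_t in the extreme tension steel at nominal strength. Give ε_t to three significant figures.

a = A_s f_y/(0.85 f'_c b) = 15.559 in.
β₁ = 0.85, so c = a/β₁ = 15.559/0.85 = 18.305 in.
From the linear strain diagram with ε_cu = 0.003: ε_t = 0.003 (d − c)/c = 0.003 × (39.9 − 18.305)/18.305 = 0.00354.
ε_t < 0.004 — the section is over-reinforced for flexure under ACI limits.

ε_t ≈ 0.00354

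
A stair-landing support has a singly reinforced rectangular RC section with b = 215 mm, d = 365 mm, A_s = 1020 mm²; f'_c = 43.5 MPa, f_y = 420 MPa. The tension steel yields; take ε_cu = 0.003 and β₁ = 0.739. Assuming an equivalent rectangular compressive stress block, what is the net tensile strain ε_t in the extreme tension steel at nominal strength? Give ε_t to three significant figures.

a = A_s f_y/(0.85 f'_c b) = 53.89 mm.
β₁ = 0.739, so c = a/β₁ = 53.89/0.739 = 72.92 mm.
From the linear strain diagram with ε_cu = 0.003: ε_t = 0.003 (d − c)/c = 0.003 × (365 − 72.92)/72.92 = 0.0120.
Since ε_t ≥ 0.005, the section is tension-controlled.

ε_t ≈ 0.0120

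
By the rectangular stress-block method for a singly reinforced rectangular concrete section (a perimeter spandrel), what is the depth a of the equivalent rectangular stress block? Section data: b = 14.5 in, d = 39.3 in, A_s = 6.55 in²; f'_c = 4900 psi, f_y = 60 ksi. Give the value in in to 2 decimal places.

a ≈ 6.51 in

T = A_s f_y = 6.55 × 60 = 393 kips.
a = T/(0.85 f'_c b) = 393/(0.85 × 4.9 × 14.5) = 6.51 in.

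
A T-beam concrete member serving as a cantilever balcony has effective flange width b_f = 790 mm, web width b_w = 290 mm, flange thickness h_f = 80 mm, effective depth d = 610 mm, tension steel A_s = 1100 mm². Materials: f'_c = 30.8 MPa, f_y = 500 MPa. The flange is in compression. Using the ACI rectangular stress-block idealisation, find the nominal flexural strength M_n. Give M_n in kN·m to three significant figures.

Tension: T = A_s f_y = 1100 × 500 = 550000 N.
Try a within the flange: a = T/(0.85 f'_c b_f) = 550000/(0.85 × 30.8 × 790) = 26.59 mm.
Since a = 26.59 ≤ h_f = 80 mm, the stress block lies entirely in the flange; analyse as a rectangular beam of width b_f.
M_n = T(d − a/2) = 550000 × (610 − 13.295) = 328.19 × 10⁶ N·mm.
M_n = 328.19 kN·m.

M_n ≈ 328 kN·m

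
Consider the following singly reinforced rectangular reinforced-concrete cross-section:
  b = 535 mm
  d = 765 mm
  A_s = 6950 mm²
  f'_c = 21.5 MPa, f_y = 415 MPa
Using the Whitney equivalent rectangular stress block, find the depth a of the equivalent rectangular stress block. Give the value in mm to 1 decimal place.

a ≈ 295.0 mm

T = A_s f_y = 6950 × 415 = 2884250 N = 2884.25 kN.
Setting C = 0.85 f'_c a b equal to T: a = 2884250/(0.85 × 21.5 × 535) = 295.0 mm.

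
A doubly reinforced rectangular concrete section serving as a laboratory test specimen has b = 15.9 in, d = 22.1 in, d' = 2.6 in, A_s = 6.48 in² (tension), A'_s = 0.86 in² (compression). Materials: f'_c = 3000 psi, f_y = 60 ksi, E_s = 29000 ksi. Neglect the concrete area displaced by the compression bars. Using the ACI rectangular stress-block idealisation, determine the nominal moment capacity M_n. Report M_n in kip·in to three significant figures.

Assume both steels yield.
a = (A_s − A'_s) f_y/(0.85 f'_c b) = (6.48 − 0.86) × 60/(0.85 × 3 × 15.9) = 8.317 in.
c = a/β₁ = 8.317/0.85 = 9.785 in; ε'_s = 0.003(c − d')/c = 0.0022 ≥ ε_y = 0.0021, so the compression steel yields.
M_n = (A_s − A'_s) f_y (d − a/2) + A'_s f_y (d − d') = 337.2 × (22.1 − 4.1585) + 51.6 × (22.1 − 2.6) = 6049.9 + 1006.2 = 7056.1 kip·in.

M_n ≈ 7060 kip·in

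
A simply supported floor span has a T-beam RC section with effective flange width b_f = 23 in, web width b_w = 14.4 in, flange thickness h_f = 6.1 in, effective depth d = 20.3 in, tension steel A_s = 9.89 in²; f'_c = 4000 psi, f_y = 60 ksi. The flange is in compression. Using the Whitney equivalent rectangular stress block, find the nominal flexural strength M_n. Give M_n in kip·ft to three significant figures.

Tension: T = A_s f_y = 9.89 × 60 = 593.4 kips.
Try a within the flange: a = T/(0.85 f'_c b_f) = 593.4/(0.85 × 4 × 23) = 7.588 in.
a = 7.588 > h_f = 6.1 in: the block extends into the web. Split into flange-overhang and web parts.
C_f = 0.85 f'_c (b_f − b_w) h_f = 0.85 × 4 × (23 − 14.4) × 6.1 = 178.4 kips.
Remaining web compression depth: a_w = (T − C_f)/(0.85 f'_c b_w) = (593.4 − 178.4)/(0.85 × 4 × 14.4) = 8.476 in.
M_n = C_f(d − h_f/2) + (T − C_f)(d − a_w/2) = 178.4 × (20.3 − 3.05) + 415 × (20.3 − 4.238) = 3077.4 + 6665.7 = 9743.1 kip·in.
M_n = 9743.1/12 = 811.93 kip·ft.

M_n ≈ 812 kip·ft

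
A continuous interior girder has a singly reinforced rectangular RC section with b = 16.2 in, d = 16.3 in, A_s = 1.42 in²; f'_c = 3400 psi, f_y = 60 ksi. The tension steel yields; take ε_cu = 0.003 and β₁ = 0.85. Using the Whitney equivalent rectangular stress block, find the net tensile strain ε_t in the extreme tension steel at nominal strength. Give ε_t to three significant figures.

ε_t ≈ 0.0198

a = A_s f_y/(0.85 f'_c b) = 1.820 in.
β₁ = 0.85, so c = a/β₁ = 1.820/0.85 = 2.141 in.
From the linear strain diagram with ε_cu = 0.003: ε_t = 0.003 (d − c)/c = 0.003 × (16.3 − 2.141)/2.141 = 0.0198.
Since ε_t ≥ 0.005, the section is tension-controlled.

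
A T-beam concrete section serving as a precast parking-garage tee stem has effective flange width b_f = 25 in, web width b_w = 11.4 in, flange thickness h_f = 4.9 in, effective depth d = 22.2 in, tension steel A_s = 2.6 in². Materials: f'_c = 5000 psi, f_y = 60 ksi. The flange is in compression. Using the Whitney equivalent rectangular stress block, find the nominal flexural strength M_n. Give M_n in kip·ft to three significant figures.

M_n ≈ 279 kip·ft

Tension: T = A_s f_y = 2.6 × 60 = 156 kips.
Try a within the flange: a = T/(0.85 f'_c b_f) = 156/(0.85 × 5 × 25) = 1.468 in.
Since a = 1.468 ≤ h_f = 4.9 in, the stress block lies entirely in the flange; analyse as a rectangular beam of width b_f.
M_n = T(d − a/2) = 156 × (22.2 − 0.734) = 3348.7 kip·in.
M_n = 3348.7/12 = 279.06 kip·ft.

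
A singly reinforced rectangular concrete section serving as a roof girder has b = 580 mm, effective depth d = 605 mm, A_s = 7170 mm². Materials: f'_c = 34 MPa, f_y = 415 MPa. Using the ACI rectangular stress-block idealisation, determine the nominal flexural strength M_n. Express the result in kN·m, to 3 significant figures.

M_n ≈ 1540 kN·m

T = A_s f_y = 7170 × 415 = 2975550 N = 2975.55 kN.
From C = T: a = T/(0.85 f'_c b) = 2975550/(0.85 × 34 × 580) = 177.52 mm.
M_n = T(d − a/2) = 2975.55 kN × (605 − 88.76) mm = 1536.10 kN·m.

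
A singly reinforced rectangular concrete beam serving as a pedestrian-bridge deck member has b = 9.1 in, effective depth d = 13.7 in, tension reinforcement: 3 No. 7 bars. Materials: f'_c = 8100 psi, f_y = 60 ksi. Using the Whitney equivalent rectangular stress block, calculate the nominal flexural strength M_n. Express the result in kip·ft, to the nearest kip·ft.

A_s = 3 × 0.6 = 1.8 in².
T = A_s f_y = 1.8 × 60 = 108 kips.
a = T/(0.85 f'_c b) = 108/(0.85 × 8.1 × 9.1) = 1.724 in.
M_n = T(d − a/2) = 108 × (13.7 − 0.862) = 1386.5 kip·in = 1386.5/12 = 115.54 kip·ft.

M_n ≈ 116 kip·ft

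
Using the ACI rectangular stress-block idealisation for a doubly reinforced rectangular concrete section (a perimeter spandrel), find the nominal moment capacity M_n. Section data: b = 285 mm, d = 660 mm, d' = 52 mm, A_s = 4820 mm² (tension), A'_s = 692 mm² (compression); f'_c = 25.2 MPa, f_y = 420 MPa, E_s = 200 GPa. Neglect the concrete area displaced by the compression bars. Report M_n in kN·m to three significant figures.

Assume both tension and compression steel yield.
Net tension couple steel: A_s − A'_s = 4128 mm².
a = (A_s − A'_s) f_y / (0.85 f'_c b) = 1733760/(0.85 × 25.2 × 285) = 284.00 mm.
c = a/β₁ = 284.00/0.85 = 334.12 mm; ε'_s = 0.003(c − d')/c = 0.0025 ≥ f_y/E_s = 0.0021, so compression steel does yield.
M_n = (A_s − A'_s) f_y (d − a/2) + A'_s f_y (d − d') = [1733760 × (660 − 142) + 290640 × (660 − 52)] × 10⁻⁶ = 898.09 + 176.71 = 1074.80 kN·m.

M_n ≈ 1070 kN·m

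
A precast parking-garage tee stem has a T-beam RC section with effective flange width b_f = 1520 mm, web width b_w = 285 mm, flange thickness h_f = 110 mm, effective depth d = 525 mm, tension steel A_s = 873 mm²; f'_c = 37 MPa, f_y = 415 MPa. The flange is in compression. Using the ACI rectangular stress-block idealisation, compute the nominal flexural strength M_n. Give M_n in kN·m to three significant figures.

Tension: T = A_s f_y = 873 × 415 = 362295 N.
Try a within the flange: a = T/(0.85 f'_c b_f) = 362295/(0.85 × 37 × 1520) = 7.58 mm.
Since a = 7.58 ≤ h_f = 110 mm, the stress block lies entirely in the flange; analyse as a rectangular beam of width b_f.
M_n = T(d − a/2) = 362295 × (525 − 3.79) = 188.83 × 10⁶ N·mm.
M_n = 188.83 kN·m.

M_n ≈ 189 kN·m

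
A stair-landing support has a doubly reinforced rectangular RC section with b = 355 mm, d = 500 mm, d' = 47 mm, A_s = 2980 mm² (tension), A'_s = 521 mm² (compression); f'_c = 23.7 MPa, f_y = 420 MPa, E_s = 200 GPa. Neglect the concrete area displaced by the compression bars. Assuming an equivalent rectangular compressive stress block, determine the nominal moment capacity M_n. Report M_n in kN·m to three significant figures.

Assume both tension and compression steel yield.
Net tension couple steel: A_s − A'_s = 2459 mm².
a = (A_s − A'_s) f_y / (0.85 f'_c b) = 1032780/(0.85 × 23.7 × 355) = 144.41 mm.
c = a/β₁ = 144.41/0.85 = 169.89 mm; ε'_s = 0.003(c − d')/c = 0.0022 ≥ f_y/E_s = 0.0021, so compression steel does yield.
M_n = (A_s − A'_s) f_y (d − a/2) + A'_s f_y (d − d') = [1032780 × (500 − 72.205) + 218820 × (500 − 47)] × 10⁻⁶ = 441.82 + 99.13 = 540.95 kN·m.

M_n ≈ 541 kN·m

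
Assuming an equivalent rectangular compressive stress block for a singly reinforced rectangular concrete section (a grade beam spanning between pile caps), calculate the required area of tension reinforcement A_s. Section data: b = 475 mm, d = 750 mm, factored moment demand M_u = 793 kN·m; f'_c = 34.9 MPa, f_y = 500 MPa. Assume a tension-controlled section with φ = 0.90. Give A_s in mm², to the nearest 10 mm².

A_s ≈ 2500 mm²

M_n = M_u/φ = 793/0.90 = 881.111 kN·m.
With M_n = 0.85 f'_c a b (d − a/2), solve the quadratic for a:
a = d − √(d² − 2M_n/(0.85 f'_c b)) = 750 − √(750² − 2 × 881.111×10⁶/(0.85 × 34.9 × 475)) = 88.61 mm.
A_s = 0.85 f'_c a b / f_y = 0.85 × 34.9 × 88.61 × 475 / 500 = 2497.2 mm².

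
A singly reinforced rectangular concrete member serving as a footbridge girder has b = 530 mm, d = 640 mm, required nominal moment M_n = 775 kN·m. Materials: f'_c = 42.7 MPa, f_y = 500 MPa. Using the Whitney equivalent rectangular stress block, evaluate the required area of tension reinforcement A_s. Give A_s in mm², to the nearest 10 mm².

A_s ≈ 2550 mm²

With M_n = 0.85 f'_c a b (d − a/2), solve the quadratic for a:
a = d − √(d² − 2M_n/(0.85 f'_c b)) = 640 − √(640² − 2 × 775×10⁶/(0.85 × 42.7 × 530)) = 66.39 mm.
A_s = 0.85 f'_c a b / f_y = 0.85 × 42.7 × 66.39 × 530 / 500 = 2554.2 mm².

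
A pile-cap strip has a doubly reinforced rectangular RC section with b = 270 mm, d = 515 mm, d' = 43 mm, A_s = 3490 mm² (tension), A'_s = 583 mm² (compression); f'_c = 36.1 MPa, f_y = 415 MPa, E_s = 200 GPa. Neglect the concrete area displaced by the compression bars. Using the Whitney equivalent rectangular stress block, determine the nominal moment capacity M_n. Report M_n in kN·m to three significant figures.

Assume both tension and compression steel yield.
Net tension couple steel: A_s − A'_s = 2907 mm².
a = (A_s − A'_s) f_y / (0.85 f'_c b) = 1206405/(0.85 × 36.1 × 270) = 145.61 mm.
c = a/β₁ = 145.61/0.792 = 183.85 mm; ε'_s = 0.003(c − d')/c = 0.0023 ≥ f_y/E_s = 0.0021, so compression steel does yield.
M_n = (A_s − A'_s) f_y (d − a/2) + A'_s f_y (d − d') = [1206405 × (515 − 72.805) + 241945 × (515 − 43)] × 10⁻⁶ = 533.47 + 114.20 = 647.67 kN·m.

M_n ≈ 648 kN·m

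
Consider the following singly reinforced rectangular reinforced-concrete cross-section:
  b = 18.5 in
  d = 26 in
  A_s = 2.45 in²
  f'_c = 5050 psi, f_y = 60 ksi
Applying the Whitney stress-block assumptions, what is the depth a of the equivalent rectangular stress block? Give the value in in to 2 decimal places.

a ≈ 1.85 in

T = A_s f_y = 2.45 × 60 = 147 kips.
a = T/(0.85 f'_c b) = 147/(0.85 × 5.05 × 18.5) = 1.85 in.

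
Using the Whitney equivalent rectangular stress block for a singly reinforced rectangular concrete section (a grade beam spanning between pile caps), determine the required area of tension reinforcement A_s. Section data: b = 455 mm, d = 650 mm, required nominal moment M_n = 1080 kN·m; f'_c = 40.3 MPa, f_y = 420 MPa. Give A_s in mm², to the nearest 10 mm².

A_s ≈ 4350 mm²

With M_n = 0.85 f'_c a b (d − a/2), solve the quadratic for a:
a = d − √(d² − 2M_n/(0.85 f'_c b)) = 650 − √(650² − 2 × 1080×10⁶/(0.85 × 40.3 × 455)) = 117.16 mm.
A_s = 0.85 f'_c a b / f_y = 0.85 × 40.3 × 117.16 × 455 / 420 = 4347.8 mm².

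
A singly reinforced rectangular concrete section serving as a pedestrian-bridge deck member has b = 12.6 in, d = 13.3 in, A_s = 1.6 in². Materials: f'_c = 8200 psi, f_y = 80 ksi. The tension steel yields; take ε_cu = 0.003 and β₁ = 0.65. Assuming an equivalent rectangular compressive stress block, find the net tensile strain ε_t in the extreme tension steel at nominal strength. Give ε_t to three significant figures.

a = A_s f_y/(0.85 f'_c b) = 1.457 in.
β₁ = 0.65, so c = a/β₁ = 1.457/0.65 = 2.242 in.
From the linear strain diagram with ε_cu = 0.003: ε_t = 0.003 (d − c)/c = 0.003 × (13.3 − 2.242)/2.242 = 0.0148.
Since ε_t ≥ 0.005, the section is tension-controlled.

ε_t ≈ 0.0148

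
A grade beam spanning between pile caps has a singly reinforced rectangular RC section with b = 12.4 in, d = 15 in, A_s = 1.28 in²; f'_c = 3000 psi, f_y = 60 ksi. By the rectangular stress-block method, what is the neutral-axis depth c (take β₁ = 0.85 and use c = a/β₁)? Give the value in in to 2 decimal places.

c ≈ 2.86 in

T = A_s f_y = 1.28 × 60 = 76.8 kips.
a = T/(0.85 f'_c b) = 76.8/(0.85 × 3 × 12.4) = 2.4288 in.
With β₁ = 0.85, c = a/β₁ = 2.4288/0.85 = 2.86 in.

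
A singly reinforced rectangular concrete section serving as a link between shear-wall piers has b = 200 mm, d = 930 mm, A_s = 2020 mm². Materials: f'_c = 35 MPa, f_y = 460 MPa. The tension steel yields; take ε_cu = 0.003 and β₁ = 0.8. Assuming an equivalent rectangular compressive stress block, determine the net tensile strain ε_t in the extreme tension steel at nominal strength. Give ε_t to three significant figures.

ε_t ≈ 0.0113

a = A_s f_y/(0.85 f'_c b) = 156.17 mm.
β₁ = 0.8, so c = a/β₁ = 156.17/0.8 = 195.21 mm.
From the linear strain diagram with ε_cu = 0.003: ε_t = 0.003 (d − c)/c = 0.003 × (930 − 195.21)/195.21 = 0.0113.
Since ε_t ≥ 0.005, the section is tension-controlled.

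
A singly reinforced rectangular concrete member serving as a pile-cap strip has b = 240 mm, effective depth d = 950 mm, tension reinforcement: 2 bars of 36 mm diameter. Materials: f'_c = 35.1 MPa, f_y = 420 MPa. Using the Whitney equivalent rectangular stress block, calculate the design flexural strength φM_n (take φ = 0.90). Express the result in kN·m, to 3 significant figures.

A_s = 2 × 1018 = 2036 mm².
T = A_s f_y = 2036 × 420 = 855120 N = 855.12 kN.
From C = T: a = T/(0.85 f'_c b) = 855120/(0.85 × 35.1 × 240) = 119.42 mm.
M_n = T(d − a/2) = 855.12 kN × (950 − 59.71) mm = 761.30 kN·m.
φM_n = 0.90 × 761.30 = 685.17 kN·m.

φM_n ≈ 685 kN·m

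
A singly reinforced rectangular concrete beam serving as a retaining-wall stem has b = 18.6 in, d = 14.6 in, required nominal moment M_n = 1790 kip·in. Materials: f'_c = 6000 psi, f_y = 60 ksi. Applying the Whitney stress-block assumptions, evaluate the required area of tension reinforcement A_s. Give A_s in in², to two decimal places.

From M_n = 0.85 f'_c a b (d − a/2):
a = d − √(d² − 2M_n/(0.85 f'_c b)) = 14.6 − √(14.6² − 2 × 1790/(0.85 × 6 × 18.6)) = 1.355 in.
A_s = 0.85 f'_c a b / f_y = 0.85 × 6 × 1.355 × 18.6 / 60 = 2.142 in².

A_s ≈ 2.14 in²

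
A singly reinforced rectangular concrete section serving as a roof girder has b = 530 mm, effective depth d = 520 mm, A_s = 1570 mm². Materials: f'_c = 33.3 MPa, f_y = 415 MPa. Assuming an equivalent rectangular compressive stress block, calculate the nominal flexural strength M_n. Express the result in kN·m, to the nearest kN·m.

M_n ≈ 325 kN·m

T = A_s f_y = 1570 × 415 = 651550 N = 651.55 kN.
From C = T: a = T/(0.85 f'_c b) = 651550/(0.85 × 33.3 × 530) = 43.43 mm.
M_n = T(d − a/2) = 651.55 kN × (520 − 21.715) mm = 324.66 kN·m.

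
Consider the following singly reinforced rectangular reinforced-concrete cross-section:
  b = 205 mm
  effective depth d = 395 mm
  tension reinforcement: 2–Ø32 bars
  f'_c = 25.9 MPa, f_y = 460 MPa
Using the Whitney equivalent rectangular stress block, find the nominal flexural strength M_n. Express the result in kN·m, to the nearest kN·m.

M_n ≈ 232 kN·m

A_s = 2 × 804 = 1608 mm².
T = A_s f_y = 1608 × 460 = 739680 N = 739.68 kN.
From C = T: a = T/(0.85 f'_c b) = 739680/(0.85 × 25.9 × 205) = 163.90 mm.
M_n = T(d − a/2) = 739.68 kN × (395 − 81.95) mm = 231.56 kN·m.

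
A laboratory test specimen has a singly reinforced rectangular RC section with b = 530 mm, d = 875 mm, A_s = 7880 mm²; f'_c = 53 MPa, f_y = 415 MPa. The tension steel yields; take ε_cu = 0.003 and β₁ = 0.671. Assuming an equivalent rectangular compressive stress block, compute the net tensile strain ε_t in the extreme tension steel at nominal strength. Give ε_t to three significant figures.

a = A_s f_y/(0.85 f'_c b) = 136.96 mm.
β₁ = 0.671, so c = a/β₁ = 136.96/0.671 = 204.11 mm.
From the linear strain diagram with ε_cu = 0.003: ε_t = 0.003 (d − c)/c = 0.003 × (875 − 204.11)/204.11 = 0.00986.
Since ε_t ≥ 0.005, the section is tension-controlled.

ε_t ≈ 0.00986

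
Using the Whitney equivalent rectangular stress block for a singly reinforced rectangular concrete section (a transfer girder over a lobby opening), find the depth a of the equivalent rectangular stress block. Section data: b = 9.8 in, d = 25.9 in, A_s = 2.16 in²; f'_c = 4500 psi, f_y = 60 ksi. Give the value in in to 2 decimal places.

T = A_s f_y = 2.16 × 60 = 129.6 kips.
a = T/(0.85 f'_c b) = 129.6/(0.85 × 4.5 × 9.8) = 3.46 in.

a ≈ 3.46 in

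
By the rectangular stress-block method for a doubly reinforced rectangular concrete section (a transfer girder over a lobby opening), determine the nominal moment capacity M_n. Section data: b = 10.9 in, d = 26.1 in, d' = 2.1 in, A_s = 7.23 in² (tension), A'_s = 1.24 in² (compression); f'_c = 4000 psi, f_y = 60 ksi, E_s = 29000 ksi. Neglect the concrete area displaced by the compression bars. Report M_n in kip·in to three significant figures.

Assume both steels yield.
a = (A_s − A'_s) f_y/(0.85 f'_c b) = (7.23 − 1.24) × 60/(0.85 × 4 × 10.9) = 9.698 in.
c = a/β₁ = 9.698/0.85 = 11.409 in; ε'_s = 0.003(c − d')/c = 0.0024 ≥ ε_y = 0.0021, so the compression steel yields.
M_n = (A_s − A'_s) f_y (d − a/2) + A'_s f_y (d − d') = 359.4 × (26.1 − 4.849) + 74.4 × (26.1 − 2.1) = 7637.6 + 1785.6 = 9423.2 kip·in.

M_n ≈ 9420 kip·in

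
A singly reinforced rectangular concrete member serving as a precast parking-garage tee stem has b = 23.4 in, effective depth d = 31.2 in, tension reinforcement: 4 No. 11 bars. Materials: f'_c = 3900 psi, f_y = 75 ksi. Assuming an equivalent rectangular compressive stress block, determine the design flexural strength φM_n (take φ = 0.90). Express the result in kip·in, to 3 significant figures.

φM_n ≈ 11900 kip·in

A_s = 4 × 1.56 = 6.24 in².
T = A_s f_y = 6.24 × 75 = 468 kips.
a = T/(0.85 f'_c b) = 468/(0.85 × 3.9 × 23.4) = 6.033 in.
M_n = T(d − a/2) = 468 × (31.2 − 3.0165) = 13189.9 kip·in.
φM_n = 0.90 × 13189.9 = 11870.9 kip·in.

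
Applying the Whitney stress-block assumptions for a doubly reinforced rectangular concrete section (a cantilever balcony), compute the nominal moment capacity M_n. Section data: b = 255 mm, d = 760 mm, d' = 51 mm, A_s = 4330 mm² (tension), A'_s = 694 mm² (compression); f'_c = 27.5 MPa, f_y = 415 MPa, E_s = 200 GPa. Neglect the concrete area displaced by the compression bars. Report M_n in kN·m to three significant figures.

Assume both tension and compression steel yield.
Net tension couple steel: A_s − A'_s = 3636 mm².
a = (A_s − A'_s) f_y / (0.85 f'_c b) = 1508940/(0.85 × 27.5 × 255) = 253.15 mm.
c = a/β₁ = 253.15/0.85 = 297.82 mm; ε'_s = 0.003(c − d')/c = 0.0025 ≥ f_y/E_s = 0.0021, so compression steel does yield.
M_n = (A_s − A'_s) f_y (d − a/2) + A'_s f_y (d − d') = [1508940 × (760 − 126.575) + 288010 × (760 − 51)] × 10⁻⁶ = 955.80 + 204.20 = 1160.00 kN·m.

M_n ≈ 1160 kN·m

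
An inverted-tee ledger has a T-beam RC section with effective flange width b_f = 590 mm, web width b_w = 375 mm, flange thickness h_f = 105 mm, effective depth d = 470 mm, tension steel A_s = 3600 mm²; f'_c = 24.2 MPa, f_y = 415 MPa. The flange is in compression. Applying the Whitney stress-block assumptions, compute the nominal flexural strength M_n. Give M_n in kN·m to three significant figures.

Tension: T = A_s f_y = 3600 × 415 = 1494000 N.
Try a within the flange: a = T/(0.85 f'_c b_f) = 1494000/(0.85 × 24.2 × 590) = 123.10 mm.
a = 123.10 > h_f = 105 mm: the block extends into the web. Split into flange-overhang and web parts.
C_f = 0.85 f'_c (b_f − b_w) h_f = 0.85 × 24.2 × (590 − 375) × 105 = 464368 N.
Remaining web compression depth: a_w = (T − C_f)/(0.85 f'_c b_w) = (1494000 − 464368)/(0.85 × 24.2 × 375) = 133.48 mm.
M_n = C_f(d − h_f/2) + (T − C_f)(d − a_w/2) = 464368 × (470 − 52.5) + 1029632 × (470 − 66.74) = 193.87 + 415.21 = 609.08 × 10⁶ N·mm.
M_n = 609.08 kN·m.

M_n ≈ 609 kN·m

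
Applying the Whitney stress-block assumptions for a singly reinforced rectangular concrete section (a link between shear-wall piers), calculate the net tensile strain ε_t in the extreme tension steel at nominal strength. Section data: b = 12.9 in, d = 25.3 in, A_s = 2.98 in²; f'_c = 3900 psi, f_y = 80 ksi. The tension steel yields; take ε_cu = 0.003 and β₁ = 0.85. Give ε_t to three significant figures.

a = A_s f_y/(0.85 f'_c b) = 5.575 in.
β₁ = 0.85, so c = a/β₁ = 5.575/0.85 = 6.559 in.
From the linear strain diagram with ε_cu = 0.003: ε_t = 0.003 (d − c)/c = 0.003 × (25.3 − 6.559)/6.559 = 0.00857.
Since ε_t ≥ 0.005, the section is tension-controlled.

ε_t ≈ 0.00857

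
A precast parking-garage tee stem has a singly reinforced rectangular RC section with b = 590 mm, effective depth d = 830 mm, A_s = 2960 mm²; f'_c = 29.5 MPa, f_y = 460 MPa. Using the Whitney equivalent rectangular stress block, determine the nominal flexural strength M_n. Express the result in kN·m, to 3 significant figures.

T = A_s f_y = 2960 × 460 = 1361600 N = 1361.6 kN.
From C = T: a = T/(0.85 f'_c b) = 1361600/(0.85 × 29.5 × 590) = 92.04 mm.
M_n = T(d − a/2) = 1361.6 kN × (830 − 46.02) mm = 1067.47 kN·m.

M_n ≈ 1070 kN·m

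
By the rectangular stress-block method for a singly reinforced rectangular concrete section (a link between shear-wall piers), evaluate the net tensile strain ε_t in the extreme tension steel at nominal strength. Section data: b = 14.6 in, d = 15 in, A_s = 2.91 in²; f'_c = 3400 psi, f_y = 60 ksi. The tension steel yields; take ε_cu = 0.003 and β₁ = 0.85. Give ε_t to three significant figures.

a = A_s f_y/(0.85 f'_c b) = 4.138 in.
β₁ = 0.85, so c = a/β₁ = 4.138/0.85 = 4.868 in.
From the linear strain diagram with ε_cu = 0.003: ε_t = 0.003 (d − c)/c = 0.003 × (15 − 4.868)/4.868 = 0.00624.
Since ε_t ≥ 0.005, the section is tension-controlled.

ε_t ≈ 0.00624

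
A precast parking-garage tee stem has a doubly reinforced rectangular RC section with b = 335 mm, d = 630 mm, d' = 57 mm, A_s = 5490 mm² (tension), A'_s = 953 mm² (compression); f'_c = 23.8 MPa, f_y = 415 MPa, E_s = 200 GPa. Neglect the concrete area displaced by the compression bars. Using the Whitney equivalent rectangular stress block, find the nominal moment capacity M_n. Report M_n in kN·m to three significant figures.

Assume both tension and compression steel yield.
Net tension couple steel: A_s − A'_s = 4537 mm².
a = (A_s − A'_s) f_y / (0.85 f'_c b) = 1882855/(0.85 × 23.8 × 335) = 277.83 mm.
c = a/β₁ = 277.83/0.85 = 326.86 mm; ε'_s = 0.003(c − d')/c = 0.0025 ≥ f_y/E_s = 0.0021, so compression steel does yield.
M_n = (A_s − A'_s) f_y (d − a/2) + A'_s f_y (d − d') = [1882855 × (630 − 138.915) + 395495 × (630 − 57)] × 10⁻⁶ = 924.64 + 226.62 = 1151.26 kN·m.

M_n ≈ 1150 kN·m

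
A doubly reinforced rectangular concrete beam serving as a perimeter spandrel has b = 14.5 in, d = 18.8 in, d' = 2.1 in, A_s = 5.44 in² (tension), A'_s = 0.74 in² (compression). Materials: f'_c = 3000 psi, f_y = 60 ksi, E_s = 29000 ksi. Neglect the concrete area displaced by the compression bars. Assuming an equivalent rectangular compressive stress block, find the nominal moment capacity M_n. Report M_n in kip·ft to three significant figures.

Assume both steels yield.
a = (A_s − A'_s) f_y/(0.85 f'_c b) = (5.44 − 0.74) × 60/(0.85 × 3 × 14.5) = 7.627 in.
c = a/β₁ = 7.627/0.85 = 8.973 in; ε'_s = 0.003(c − d')/c = 0.0023 ≥ ε_y = 0.0021, so the compression steel yields.
M_n = (A_s − A'_s) f_y (d − a/2) + A'_s f_y (d − d') = 282 × (18.8 − 3.8135) + 44.4 × (18.8 − 2.1) = 4226.2 + 741.5 = 4967.7 kip·in = 4967.7/12 = 413.98 kip·ft.

M_n ≈ 414 kip·ft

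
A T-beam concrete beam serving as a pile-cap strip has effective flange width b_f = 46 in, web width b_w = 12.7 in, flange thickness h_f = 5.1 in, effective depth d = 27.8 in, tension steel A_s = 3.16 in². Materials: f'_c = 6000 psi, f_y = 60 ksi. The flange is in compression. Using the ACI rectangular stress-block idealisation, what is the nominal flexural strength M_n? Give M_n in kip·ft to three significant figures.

Tension: T = A_s f_y = 3.16 × 60 = 189.6 kips.
Try a within the flange: a = T/(0.85 f'_c b_f) = 189.6/(0.85 × 6 × 46) = 0.808 in.
Since a = 0.808 ≤ h_f = 5.1 in, the stress block lies entirely in the flange; analyse as a rectangular beam of width b_f.
M_n = T(d − a/2) = 189.6 × (27.8 − 0.404) = 5194.3 kip·in.
M_n = 5194.3/12 = 432.86 kip·ft.

M_n ≈ 433 kip·ft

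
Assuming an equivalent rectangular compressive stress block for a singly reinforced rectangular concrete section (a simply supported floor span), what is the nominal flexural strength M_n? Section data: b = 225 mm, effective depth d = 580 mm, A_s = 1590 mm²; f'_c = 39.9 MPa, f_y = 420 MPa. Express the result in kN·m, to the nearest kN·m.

T = A_s f_y = 1590 × 420 = 667800 N = 667.8 kN.
From C = T: a = T/(0.85 f'_c b) = 667800/(0.85 × 39.9 × 225) = 87.51 mm.
M_n = T(d − a/2) = 667.8 kN × (580 − 43.755) mm = 358.10 kN·m.

M_n ≈ 358 kN·m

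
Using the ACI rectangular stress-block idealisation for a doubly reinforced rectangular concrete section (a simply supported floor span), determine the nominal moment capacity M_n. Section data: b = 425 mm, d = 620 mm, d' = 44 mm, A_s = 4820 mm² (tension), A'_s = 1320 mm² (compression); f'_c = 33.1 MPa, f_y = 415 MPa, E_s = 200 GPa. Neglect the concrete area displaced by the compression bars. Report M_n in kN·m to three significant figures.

M_n ≈ 1130 kN·m

Assume both tension and compression steel yield.
Net tension couple steel: A_s − A'_s = 3500 mm².
a = (A_s − A'_s) f_y / (0.85 f'_c b) = 1452500/(0.85 × 33.1 × 425) = 121.47 mm.
c = a/β₁ = 121.47/0.814 = 149.23 mm; ε'_s = 0.003(c − d')/c = 0.0021 ≥ f_y/E_s = 0.0021, so compression steel does yield.
M_n = (A_s − A'_s) f_y (d − a/2) + A'_s f_y (d − d') = [1452500 × (620 − 60.735) + 547800 × (620 − 44)] × 10⁻⁶ = 812.33 + 315.53 = 1127.86 kN·m.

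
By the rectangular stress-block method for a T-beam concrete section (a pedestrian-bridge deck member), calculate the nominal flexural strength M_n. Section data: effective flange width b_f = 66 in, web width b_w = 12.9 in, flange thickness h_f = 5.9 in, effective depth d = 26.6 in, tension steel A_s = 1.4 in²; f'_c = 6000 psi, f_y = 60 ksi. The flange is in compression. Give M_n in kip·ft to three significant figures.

Tension: T = A_s f_y = 1.4 × 60 = 84 kips.
Try a within the flange: a = T/(0.85 f'_c b_f) = 84/(0.85 × 6 × 66) = 0.250 in.
Since a = 0.250 ≤ h_f = 5.9 in, the stress block lies entirely in the flange; analyse as a rectangular beam of width b_f.
M_n = T(d − a/2) = 84 × (26.6 − 0.125) = 2223.9 kip·in.
M_n = 2223.9/12 = 185.33 kip·ft.

M_n ≈ 185 kip·ft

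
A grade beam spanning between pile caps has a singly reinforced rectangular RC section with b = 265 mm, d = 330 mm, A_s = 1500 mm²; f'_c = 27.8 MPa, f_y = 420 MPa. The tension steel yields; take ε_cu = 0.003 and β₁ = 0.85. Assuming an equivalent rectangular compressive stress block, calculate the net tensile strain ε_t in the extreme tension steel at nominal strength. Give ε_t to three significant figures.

ε_t ≈ 0.00536

a = A_s f_y/(0.85 f'_c b) = 100.61 mm.
β₁ = 0.85, so c = a/β₁ = 100.61/0.85 = 118.36 mm.
From the linear strain diagram with ε_cu = 0.003: ε_t = 0.003 (d − c)/c = 0.003 × (330 − 118.36)/118.36 = 0.00536.
Since ε_t ≥ 0.005, the section is tension-controlled.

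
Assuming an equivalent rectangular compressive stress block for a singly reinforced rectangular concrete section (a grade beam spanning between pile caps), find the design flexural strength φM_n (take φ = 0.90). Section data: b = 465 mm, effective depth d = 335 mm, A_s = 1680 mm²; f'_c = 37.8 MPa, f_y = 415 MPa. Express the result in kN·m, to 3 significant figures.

φM_n ≈ 196 kN·m

T = A_s f_y = 1680 × 415 = 697200 N = 697.2 kN.
From C = T: a = T/(0.85 f'_c b) = 697200/(0.85 × 37.8 × 465) = 46.67 mm.
M_n = T(d − a/2) = 697.2 kN × (335 − 23.335) mm = 217.29 kN·m.
φM_n = 0.90 × 217.29 = 195.56 kN·m.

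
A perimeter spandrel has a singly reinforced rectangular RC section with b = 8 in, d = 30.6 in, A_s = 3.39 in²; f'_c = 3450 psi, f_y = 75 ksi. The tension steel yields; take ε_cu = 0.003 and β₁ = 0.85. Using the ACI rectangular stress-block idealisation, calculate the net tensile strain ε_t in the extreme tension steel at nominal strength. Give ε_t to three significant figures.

ε_t ≈ 0.00420

a = A_s f_y/(0.85 f'_c b) = 10.838 in.
β₁ = 0.85, so c = a/β₁ = 10.838/0.85 = 12.751 in.
From the linear strain diagram with ε_cu = 0.003: ε_t = 0.003 (d − c)/c = 0.003 × (30.6 − 12.751)/12.751 = 0.00420.
ε_t is between 0.004 and 0.005 — transition zone.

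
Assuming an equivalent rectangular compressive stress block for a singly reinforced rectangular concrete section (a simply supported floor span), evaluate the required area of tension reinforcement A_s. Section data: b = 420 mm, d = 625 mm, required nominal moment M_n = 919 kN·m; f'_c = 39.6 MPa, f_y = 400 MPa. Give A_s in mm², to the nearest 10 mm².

A_s ≈ 4050 mm²

With M_n = 0.85 f'_c a b (d − a/2), solve the quadratic for a:
a = d − √(d² − 2M_n/(0.85 f'_c b)) = 625 − √(625² − 2 × 919×10⁶/(0.85 × 39.6 × 420)) = 114.50 mm.
A_s = 0.85 f'_c a b / f_y = 0.85 × 39.6 × 114.50 × 420 / 400 = 4046.8 mm².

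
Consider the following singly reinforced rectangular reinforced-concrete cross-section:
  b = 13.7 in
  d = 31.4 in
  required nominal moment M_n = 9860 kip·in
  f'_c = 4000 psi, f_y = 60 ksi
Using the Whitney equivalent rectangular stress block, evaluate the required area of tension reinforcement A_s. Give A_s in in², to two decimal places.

From M_n = 0.85 f'_c a b (d − a/2):
a = d − √(d² − 2M_n/(0.85 f'_c b)) = 31.4 − √(31.4² − 2 × 9860/(0.85 × 4 × 13.7)) = 7.681 in.
A_s = 0.85 f'_c a b / f_y = 0.85 × 4 × 7.681 × 13.7 / 60 = 5.963 in².

A_s ≈ 5.96 in²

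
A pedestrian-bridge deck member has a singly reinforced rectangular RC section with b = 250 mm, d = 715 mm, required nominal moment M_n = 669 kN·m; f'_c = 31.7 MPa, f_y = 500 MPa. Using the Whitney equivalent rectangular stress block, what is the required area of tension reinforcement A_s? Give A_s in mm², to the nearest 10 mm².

A_s ≈ 2100 mm²

With M_n = 0.85 f'_c a b (d − a/2), solve the quadratic for a:
a = d − √(d² − 2M_n/(0.85 f'_c b)) = 715 − √(715² − 2 × 669×10⁶/(0.85 × 31.7 × 250)) = 155.90 mm.
A_s = 0.85 f'_c a b / f_y = 0.85 × 31.7 × 155.90 × 250 / 500 = 2100.4 mm².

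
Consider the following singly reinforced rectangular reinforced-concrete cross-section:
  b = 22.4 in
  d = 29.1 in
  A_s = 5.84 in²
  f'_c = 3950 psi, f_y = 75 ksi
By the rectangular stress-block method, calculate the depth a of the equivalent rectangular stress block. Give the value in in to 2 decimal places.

T = A_s f_y = 5.84 × 75 = 438 kips.
a = T/(0.85 f'_c b) = 438/(0.85 × 3.95 × 22.4) = 5.82 in.

a ≈ 5.82 in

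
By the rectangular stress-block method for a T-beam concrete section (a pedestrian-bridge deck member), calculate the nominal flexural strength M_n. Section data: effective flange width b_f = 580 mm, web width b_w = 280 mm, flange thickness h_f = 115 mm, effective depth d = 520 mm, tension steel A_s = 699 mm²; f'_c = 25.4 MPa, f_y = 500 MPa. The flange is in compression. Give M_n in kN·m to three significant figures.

Tension: T = A_s f_y = 699 × 500 = 349500 N.
Try a within the flange: a = T/(0.85 f'_c b_f) = 349500/(0.85 × 25.4 × 580) = 27.91 mm.
Since a = 27.91 ≤ h_f = 115 mm, the stress block lies entirely in the flange; analyse as a rectangular beam of width b_f.
M_n = T(d − a/2) = 349500 × (520 − 13.955) = 176.86 × 10⁶ N·mm.
M_n = 176.86 kN·m.

M_n ≈ 177 kN·m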